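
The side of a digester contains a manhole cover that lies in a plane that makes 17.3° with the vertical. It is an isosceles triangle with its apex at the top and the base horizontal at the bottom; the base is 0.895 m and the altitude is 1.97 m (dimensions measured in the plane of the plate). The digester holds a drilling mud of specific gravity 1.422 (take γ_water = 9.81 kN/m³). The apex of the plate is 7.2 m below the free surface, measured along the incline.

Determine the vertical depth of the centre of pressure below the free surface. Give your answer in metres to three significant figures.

h_p = 8.15 m

γ = 1.422 × 9.81 = 13.94982 kN/m³.
The plate makes 17.3° with the vertical, i.e. θ = 90° − 17.3° = 72.7° to the horizontal. Measuring y along the incline from the free-surface line, vertical depth h = y·sinθ with sinθ = 0.954761.
With the apex up, the centroid sits 2h/3 = 2 × 1.97/3 = 1.31333 m below the apex, so y_c = 7.2 + 1.31333 = 8.51333 m and h_c = 8.51333 × 0.954761 = 8.1282 m.
A = ½ × 0.895 × 1.97 = 0.881575 m².
Resultant F = γ·h_c·A = 13.94982 × 8.1282 × 0.881575 = 99.9591 kN.
I_c = b·h³/36 = 0.895 × 1.97³/36 = 0.190072 m⁴.
Centre of pressure: y_p = y_c + I_c/(y_c·A) = 8.51333 + 0.190072/(8.51333 × 0.881575) = 8.51333 + 0.0253256 = 8.53866 m along the plane.
Vertically, h_p = y_p·sinθ = 8.53866 × 0.954761 = 8.15238 m.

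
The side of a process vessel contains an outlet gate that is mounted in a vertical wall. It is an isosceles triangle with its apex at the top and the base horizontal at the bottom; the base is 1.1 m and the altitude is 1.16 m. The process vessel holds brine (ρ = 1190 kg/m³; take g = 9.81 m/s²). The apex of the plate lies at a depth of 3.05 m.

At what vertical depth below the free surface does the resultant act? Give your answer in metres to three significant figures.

h_p = 3.84 m

γ = ρg = 1190 × 9.81 / 1000 = 11.6739 kN/m³.
With the apex up, the centroid sits 2h/3 = 2 × 1.16/3 = 0.773333 m below the apex, so the centroid depth is h_c = 3.05 + 0.773333 = 3.82333 m.
A = ½ × 1.1 × 1.16 = 0.638 m².
Resultant F = γ·h_c·A = 11.6739 × 3.82333 × 0.638 = 28.476 kN.
I_c = b·h³/36 = 1.1 × 1.16³/36 = 0.047694 m⁴.
Centre of pressure: y_p = y_c + I_c/(y_c·A) = 3.82333 + 0.047694/(3.82333 × 0.638) = 3.82333 + 0.0195525 = 3.84288 m along the plane.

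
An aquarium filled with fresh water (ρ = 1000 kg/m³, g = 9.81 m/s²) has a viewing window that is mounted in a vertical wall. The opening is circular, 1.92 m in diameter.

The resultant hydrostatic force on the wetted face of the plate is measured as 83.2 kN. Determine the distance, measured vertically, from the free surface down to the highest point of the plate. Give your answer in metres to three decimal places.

γ = ρg = 1000 × 9.81 = 9810 N/m³ = 9.81 kN/m³.
A = π(0.96)² = 2.89529 m².
From F = γ·h_c·A, the centroid depth is h_c = 83.2/(9.81 × 2.89529) = 2.92929 m.
The centroid is at the centre, 0.96 m below the top of the plate, so the highest point sits at h_top = 2.92929 − 0.96 = 1.96929 m below the surface.

d_top ≈ 1.969 m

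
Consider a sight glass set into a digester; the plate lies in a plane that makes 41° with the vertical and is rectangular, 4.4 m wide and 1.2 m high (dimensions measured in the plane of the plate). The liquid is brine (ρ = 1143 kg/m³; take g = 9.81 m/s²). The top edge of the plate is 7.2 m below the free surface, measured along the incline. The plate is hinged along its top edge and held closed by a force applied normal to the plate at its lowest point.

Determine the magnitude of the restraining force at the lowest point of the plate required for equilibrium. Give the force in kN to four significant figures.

γ = ρg = 1143 × 9.81 / 1000 = 11.21283 kN/m³.
The plate makes 41° with the vertical, i.e. θ = 90° − 41° = 49° to the horizontal. Measuring y along the incline from the free-surface line, vertical depth h = y·sinθ with sinθ = 0.754710.
The centroid lies 1.2/2 = 0.6 m below the top edge, so y_c = 7.2 + 0.6 = 7.8 m and h_c = 7.8 × 0.754710 = 5.88674 m.
A = 4.4 × 1.2 = 5.28 m².
Resultant F = γ·h_c·A = 11.21283 × 5.88674 × 5.28 = 348.517 kN.
I_c = b·h³/12 = 4.4 × 1.2³/12 = 0.6336 m⁴.
Centre of pressure: y_p = y_c + I_c/(y_c·A) = 7.8 + 0.6336/(7.8 × 5.28) = 7.8 + 0.0153846 = 7.81538 m along the plane.
The resultant acts 0.6 + 0.0153846 = 0.615385 m (along the plate) below the hinge at the top edge, so the moment about the hinge is M = F × 0.615385 = 348.517 × 0.615385 = 214.472 kN·m.
A normal force at the bottom, 1.2 m from the hinge, must supply this moment: P = 214.472/1.2 = 178.727 kN.

P ≈ 178.7 kN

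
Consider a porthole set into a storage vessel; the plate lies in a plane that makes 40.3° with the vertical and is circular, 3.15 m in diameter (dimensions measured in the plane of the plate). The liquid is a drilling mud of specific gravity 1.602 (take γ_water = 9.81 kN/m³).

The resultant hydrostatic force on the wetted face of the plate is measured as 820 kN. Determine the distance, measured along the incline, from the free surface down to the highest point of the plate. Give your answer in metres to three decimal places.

γ = 1.602 × 9.81 = 15.71562 kN/m³.
A = π(1.575)² = 7.79311 m².
From F = γ·h_c·A, the centroid depth is h_c = 820/(15.71562 × 7.79311) = 6.69532 m.
The plate makes 40.3° with the vertical, i.e. θ = 90° − 40.3° = 49.7° to the horizontal. Measuring y along the incline from the free-surface line, vertical depth h = y·sinθ with sinθ = 0.762668.
Along the incline, y_c = h_c/sinθ = 6.69532/0.762668 = 8.77881 m.
The centroid is at the centre, 1.575 m below the top of the plate, so the highest point sits at y_top = 8.77881 − 1.575 = 7.20381 m along the incline.

y_top ≈ 7.204 m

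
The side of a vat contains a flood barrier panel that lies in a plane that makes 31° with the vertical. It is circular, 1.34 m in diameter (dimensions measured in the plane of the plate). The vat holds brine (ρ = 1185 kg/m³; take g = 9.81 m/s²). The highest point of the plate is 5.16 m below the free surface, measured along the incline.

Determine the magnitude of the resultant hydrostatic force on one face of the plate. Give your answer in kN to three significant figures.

γ = ρg = 1185 × 9.81 / 1000 = 11.62485 kN/m³.
The plate makes 31° with the vertical, i.e. θ = 90° − 31° = 59° to the horizontal. Measuring y along the incline from the free-surface line, vertical depth h = y·sinθ with sinθ = 0.857167.
The centroid is at the centre, 0.67 m below the top of the plate, so y_c = 5.16 + 0.67 = 5.83 m and h_c = 5.83 × 0.857167 = 4.99728 m.
A = π(0.67)² = 1.41026 m².
Resultant F = γ·h_c·A = 11.62485 × 4.99728 × 1.41026 = 81.9257 kN.

F ≈ 81.9 kN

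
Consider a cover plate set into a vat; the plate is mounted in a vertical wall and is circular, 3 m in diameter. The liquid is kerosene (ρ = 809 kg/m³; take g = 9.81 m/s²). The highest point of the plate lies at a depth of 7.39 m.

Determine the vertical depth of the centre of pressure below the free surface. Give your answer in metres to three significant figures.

h_p = 8.95 m

γ = ρg = 809 × 9.81 / 1000 = 7.93629 kN/m³.
The centroid is at the centre, 1.5 m below the top of the plate, so the centroid depth is h_c = 7.39 + 1.5 = 8.89 m.
A = π(1.5)² = 7.06858 m².
Resultant F = γ·h_c·A = 7.93629 × 8.89 × 7.06858 = 498.714 kN.
I_c = πr⁴/4 = π × 1.5⁴/4 = 3.97608 m⁴.
Centre of pressure: y_p = y_c + I_c/(y_c·A) = 8.89 + 3.97608/(8.89 × 7.06858) = 8.89 + 0.0632734 = 8.95327 m along the plane.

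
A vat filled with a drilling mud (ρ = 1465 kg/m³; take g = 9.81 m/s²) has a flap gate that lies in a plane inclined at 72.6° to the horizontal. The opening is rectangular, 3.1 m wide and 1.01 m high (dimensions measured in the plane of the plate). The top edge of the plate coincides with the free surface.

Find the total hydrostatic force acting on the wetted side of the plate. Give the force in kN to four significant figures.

F ≈ 21.68 kN

γ = ρg = 1465 × 9.81 / 1000 = 14.37165 kN/m³.
Let θ = 72.6° be the plate's angle to the horizontal; measure y along the incline from where the plane meets the free surface. Vertical depth h = y·sinθ with sinθ = 0.954240.
The centroid lies 1.01/2 = 0.505 m below the top edge, so y_c = 0.505 m and h_c = 0.505 × 0.954240 = 0.481891 m.
A = 3.1 × 1.01 = 3.131 m².
Resultant F = γ·h_c·A = 14.37165 × 0.481891 × 3.131 = 21.684 kN.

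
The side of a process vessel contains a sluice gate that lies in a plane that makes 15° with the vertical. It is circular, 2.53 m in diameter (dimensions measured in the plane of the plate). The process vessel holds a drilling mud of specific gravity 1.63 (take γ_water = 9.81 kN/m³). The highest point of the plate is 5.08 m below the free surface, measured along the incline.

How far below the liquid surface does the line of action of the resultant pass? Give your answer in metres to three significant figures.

h_p = 6.19 m

γ = 1.63 × 9.81 = 15.9903 kN/m³.
The plate makes 15° with the vertical, i.e. θ = 90° − 15° = 75° to the horizontal. Measuring y along the incline from the free-surface line, vertical depth h = y·sinθ with sinθ = 0.965926.
The centroid is at the centre, 1.265 m below the top of the plate, so y_c = 5.08 + 1.265 = 6.345 m and h_c = 6.345 × 0.965926 = 6.1288 m.
A = π(1.265)² = 5.02726 m².
Resultant F = γ·h_c·A = 15.9903 × 6.1288 × 5.02726 = 492.678 kN.
I_c = πr⁴/4 = π × 1.265⁴/4 = 2.01118 m⁴.
Centre of pressure: y_p = y_c + I_c/(y_c·A) = 6.345 + 2.01118/(6.345 × 5.02726) = 6.345 + 0.0630504 = 6.40805 m along the plane.
Vertically, h_p = y_p·sinθ = 6.40805 × 0.965926 = 6.1897 m.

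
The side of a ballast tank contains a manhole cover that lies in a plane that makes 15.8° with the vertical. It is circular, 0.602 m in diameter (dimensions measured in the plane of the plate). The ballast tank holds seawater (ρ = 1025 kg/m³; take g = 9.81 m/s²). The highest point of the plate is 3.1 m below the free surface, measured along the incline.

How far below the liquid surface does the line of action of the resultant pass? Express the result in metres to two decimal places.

h_p = 3.28 m

γ = ρg = 1025 × 9.81 / 1000 = 10.05525 kN/m³.
The plate makes 15.8° with the vertical, i.e. θ = 90° − 15.8° = 74.2° to the horizontal. Measuring y along the incline from the free-surface line, vertical depth h = y·sinθ with sinθ = 0.962218.
The centroid is at the centre, 0.301 m below the top of the plate, so y_c = 3.1 + 0.301 = 3.401 m and h_c = 3.401 × 0.962218 = 3.2725 m.
A = π(0.301)² = 0.284631 m².
Resultant F = γ·h_c·A = 10.05525 × 3.2725 × 0.284631 = 9.36601 kN.
I_c = πr⁴/4 = π × 0.301⁴/4 = 0.00644697 m⁴.
Centre of pressure: y_p = y_c + I_c/(y_c·A) = 3.401 + 0.00644697/(3.401 × 0.284631) = 3.401 + 0.00665989 = 3.40766 m along the plane.
Vertically, h_p = y_p·sinθ = 3.40766 × 0.962218 = 3.27891 m.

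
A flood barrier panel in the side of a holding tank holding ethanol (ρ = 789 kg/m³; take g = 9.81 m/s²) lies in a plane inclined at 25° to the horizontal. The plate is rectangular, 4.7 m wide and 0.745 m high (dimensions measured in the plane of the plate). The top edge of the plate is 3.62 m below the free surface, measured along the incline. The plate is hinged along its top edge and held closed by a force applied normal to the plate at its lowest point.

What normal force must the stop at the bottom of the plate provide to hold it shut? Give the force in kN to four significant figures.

γ = ρg = 789 × 9.81 / 1000 = 7.74009 kN/m³.
Let θ = 25° be the plate's angle to the horizontal; measure y along the incline from where the plane meets the free surface. Vertical depth h = y·sinθ with sinθ = 0.422618.
The centroid lies 0.745/2 = 0.3725 m below the top edge, so y_c = 3.62 + 0.3725 = 3.9925 m and h_c = 3.9925 × 0.422618 = 1.6873 m.
A = 4.7 × 0.745 = 3.5015 m².
Resultant F = γ·h_c·A = 7.74009 × 1.6873 × 3.5015 = 45.7291 kN.
I_c = b·h³/12 = 4.7 × 0.745³/12 = 0.161952 m⁴.
Centre of pressure: y_p = y_c + I_c/(y_c·A) = 3.9925 + 0.161952/(3.9925 × 3.5015) = 3.9925 + 0.0115848 = 4.00408 m along the plane.
The resultant acts 0.3725 + 0.0115848 = 0.384085 m (along the plate) below the hinge at the top edge, so the moment about the hinge is M = F × 0.384085 = 45.7291 × 0.384085 = 17.5639 kN·m.
A normal force at the bottom, 0.745 m from the hinge, must supply this moment: P = 17.5639/0.745 = 23.5757 kN.

P ≈ 23.58 kN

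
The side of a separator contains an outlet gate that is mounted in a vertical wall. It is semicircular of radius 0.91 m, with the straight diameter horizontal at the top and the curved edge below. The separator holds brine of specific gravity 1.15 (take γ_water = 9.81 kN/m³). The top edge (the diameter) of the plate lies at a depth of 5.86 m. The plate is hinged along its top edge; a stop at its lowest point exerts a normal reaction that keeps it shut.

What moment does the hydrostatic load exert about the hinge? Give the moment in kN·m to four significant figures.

M ≈ 36.25 kN·m

γ = 1.15 × 9.81 = 11.2815 kN/m³.
The centroid of a semicircle lies 4r/(3π) = 0.386216 m from the diameter, here below the top edge, so the centroid depth is h_c = 5.86 + 0.386216 = 6.24622 m.
A = πr²/2 = π × 0.91²/2 = 1.30078 m².
Resultant F = γ·h_c·A = 11.2815 × 6.24622 × 1.30078 = 91.6617 kN.
I_c = (π/8 − 8/(9π))·r⁴ = 0.109757 × 0.91⁴ = 0.0752658 m⁴.
Centre of pressure: y_p = y_c + I_c/(y_c·A) = 6.24622 + 0.0752658/(6.24622 × 1.30078) = 6.24622 + 0.00926353 = 6.25548 m along the plane.
The resultant acts 0.386216 + 0.00926353 = 0.39548 m (along the plate) below the hinge at the top edge, so the moment about the hinge is M = F × 0.39548 = 91.6617 × 0.39548 = 36.2504 kN·m.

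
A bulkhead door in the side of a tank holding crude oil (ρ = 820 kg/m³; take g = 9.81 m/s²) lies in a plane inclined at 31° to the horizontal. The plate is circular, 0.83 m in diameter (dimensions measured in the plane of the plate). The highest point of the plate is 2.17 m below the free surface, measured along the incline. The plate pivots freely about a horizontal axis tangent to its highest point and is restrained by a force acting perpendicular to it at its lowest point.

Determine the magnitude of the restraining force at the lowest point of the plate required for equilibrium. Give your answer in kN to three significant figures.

γ = ρg = 820 × 9.81 / 1000 = 8.0442 kN/m³.
Let θ = 31° be the plate's angle to the horizontal; measure y along the incline from where the plane meets the free surface. Vertical depth h = y·sinθ with sinθ = 0.515038.
The centroid is at the centre, 0.415 m below the top of the plate, so y_c = 2.17 + 0.415 = 2.585 m and h_c = 2.585 × 0.515038 = 1.33137 m.
A = π(0.415)² = 0.541061 m².
Resultant F = γ·h_c·A = 8.0442 × 1.33137 × 0.541061 = 5.79466 kN.
I_c = πr⁴/4 = π × 0.415⁴/4 = 0.023296 m⁴.
Centre of pressure: y_p = y_c + I_c/(y_c·A) = 2.585 + 0.023296/(2.585 × 0.541061) = 2.585 + 0.0166561 = 2.60166 m along the plane.
The resultant acts 0.415 + 0.0166561 = 0.431656 m (along the plate) below the hinge at the top edge, so the moment about the hinge is M = F × 0.431656 = 5.79466 × 0.431656 = 2.5013 kN·m.
A normal force at the bottom, 0.83 m from the hinge, must supply this moment: P = 2.5013/0.83 = 3.01361 kN.

P ≈ 3.01 kN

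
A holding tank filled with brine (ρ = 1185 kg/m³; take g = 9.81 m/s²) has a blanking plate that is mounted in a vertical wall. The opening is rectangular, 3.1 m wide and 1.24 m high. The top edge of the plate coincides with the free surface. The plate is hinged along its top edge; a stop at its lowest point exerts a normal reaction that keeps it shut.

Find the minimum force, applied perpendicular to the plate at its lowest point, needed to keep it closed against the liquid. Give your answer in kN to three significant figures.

P ≈ 18.5 kN

γ = ρg = 1185 × 9.81 / 1000 = 11.62485 kN/m³.
The centroid lies 1.24/2 = 0.62 m below the top edge, so the centroid depth is h_c = 0.62 m.
A = 3.1 × 1.24 = 3.844 m².
Resultant F = γ·h_c·A = 11.62485 × 0.62 × 3.844 = 27.7053 kN.
I_c = b·h³/12 = 3.1 × 1.24³/12 = 0.492545 m⁴.
Centre of pressure: y_p = y_c + I_c/(y_c·A) = 0.62 + 0.492545/(0.62 × 3.844) = 0.62 + 0.206667 = 0.826667 m along the plane.
The resultant acts 0.62 + 0.206667 = 0.826667 m (along the plate) below the hinge at the top edge, so the moment about the hinge is M = F × 0.826667 = 27.7053 × 0.826667 = 22.9031 kN·m.
A normal force at the bottom, 1.24 m from the hinge, must supply this moment: P = 22.9031/1.24 = 18.4702 kN.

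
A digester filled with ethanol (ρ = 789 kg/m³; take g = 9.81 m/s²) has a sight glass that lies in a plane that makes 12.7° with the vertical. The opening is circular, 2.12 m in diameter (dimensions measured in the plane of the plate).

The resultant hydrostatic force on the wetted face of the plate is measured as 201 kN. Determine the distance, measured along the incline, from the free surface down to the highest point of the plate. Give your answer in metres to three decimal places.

y_top ≈ 6.481 m

γ = ρg = 789 × 9.81 / 1000 = 7.74009 kN/m³.
A = π(1.06)² = 3.52989 m².
From F = γ·h_c·A, the centroid depth is h_c = 201/(7.74009 × 3.52989) = 7.3568 m.
The plate makes 12.7° with the vertical, i.e. θ = 90° − 12.7° = 77.3° to the horizontal. Measuring y along the incline from the free-surface line, vertical depth h = y·sinθ with sinθ = 0.975535.
Along the incline, y_c = h_c/sinθ = 7.3568/0.975535 = 7.5413 m.
The centroid is at the centre, 1.06 m below the top of the plate, so the highest point sits at y_top = 7.5413 − 1.06 = 6.4813 m along the incline.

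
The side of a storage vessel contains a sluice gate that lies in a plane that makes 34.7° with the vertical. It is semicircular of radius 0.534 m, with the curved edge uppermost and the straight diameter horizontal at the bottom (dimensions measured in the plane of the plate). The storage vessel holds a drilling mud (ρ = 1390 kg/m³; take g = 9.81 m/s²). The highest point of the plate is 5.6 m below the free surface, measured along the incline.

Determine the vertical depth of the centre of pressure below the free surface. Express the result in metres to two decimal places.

h_p = 4.86 m

γ = ρg = 1390 × 9.81 / 1000 = 13.6359 kN/m³.
The plate makes 34.7° with the vertical, i.e. θ = 90° − 34.7° = 55.3° to the horizontal. Measuring y along the incline from the free-surface line, vertical depth h = y·sinθ with sinθ = 0.822144.
The centroid lies 4r/(3π) = 0.226637 m above the diameter, so r − 4r/(3π) = 0.534 − 0.226637 = 0.307363 m below the topmost point, so y_c = 5.6 + 0.307363 = 5.90736 m and h_c = 5.90736 × 0.822144 = 4.8567 m.
A = πr²/2 = π × 0.534²/2 = 0.447922 m².
Resultant F = γ·h_c·A = 13.6359 × 4.8567 × 0.447922 = 29.6638 kN.
I_c = (π/8 − 8/(9π))·r⁴ = 0.109757 × 0.534⁴ = 0.00892477 m⁴.
Centre of pressure: y_p = y_c + I_c/(y_c·A) = 5.90736 + 0.00892477/(5.90736 × 0.447922) = 5.90736 + 0.00337288 = 5.91073 m along the plane.
Vertically, h_p = y_p·sinθ = 5.91073 × 0.822144 = 4.85947 m.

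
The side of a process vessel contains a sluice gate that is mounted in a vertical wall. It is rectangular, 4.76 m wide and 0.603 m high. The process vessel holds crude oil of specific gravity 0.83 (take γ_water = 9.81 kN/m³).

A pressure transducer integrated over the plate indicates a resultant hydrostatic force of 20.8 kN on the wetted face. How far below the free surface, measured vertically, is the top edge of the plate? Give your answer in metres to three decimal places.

d_top ≈ 0.589 m

γ = 0.83 × 9.81 = 8.1423 kN/m³.
A = 4.76 × 0.603 = 2.87028 m².
From F = γ·h_c·A, the centroid depth is h_c = 20.8/(8.1423 × 2.87028) = 0.890004 m.
The centroid lies 0.603/2 = 0.3015 m below the top edge, so the top edge sits at h_top = 0.890004 − 0.3015 = 0.588504 m below the surface.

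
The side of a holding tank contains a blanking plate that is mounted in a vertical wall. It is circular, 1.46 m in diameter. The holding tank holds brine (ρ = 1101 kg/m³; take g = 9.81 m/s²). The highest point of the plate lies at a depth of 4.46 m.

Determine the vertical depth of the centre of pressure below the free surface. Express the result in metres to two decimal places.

h_p = 5.22 m

γ = ρg = 1101 × 9.81 / 1000 = 10.80081 kN/m³.
The centroid is at the centre, 0.73 m below the top of the plate, so the centroid depth is h_c = 4.46 + 0.73 = 5.19 m.
A = π(0.73)² = 1.67415 m².
Resultant F = γ·h_c·A = 10.80081 × 5.19 × 1.67415 = 93.8465 kN.
I_c = πr⁴/4 = π × 0.73⁴/4 = 0.223039 m⁴.
Centre of pressure: y_p = y_c + I_c/(y_c·A) = 5.19 + 0.223039/(5.19 × 1.67415) = 5.19 + 0.0256696 = 5.21567 m along the plane.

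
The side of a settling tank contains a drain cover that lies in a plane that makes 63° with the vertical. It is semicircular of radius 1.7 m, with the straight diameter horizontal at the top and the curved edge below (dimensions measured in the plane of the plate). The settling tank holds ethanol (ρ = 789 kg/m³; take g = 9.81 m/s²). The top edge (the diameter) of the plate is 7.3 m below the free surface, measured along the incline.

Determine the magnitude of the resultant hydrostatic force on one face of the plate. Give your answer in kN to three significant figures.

F ≈ 128 kN

γ = ρg = 789 × 9.81 / 1000 = 7.74009 kN/m³.
The plate makes 63° with the vertical, i.e. θ = 90° − 63° = 27° to the horizontal. Measuring y along the incline from the free-surface line, vertical depth h = y·sinθ with sinθ = 0.453990.
The centroid of a semicircle lies 4r/(3π) = 0.721502 m from the diameter, here below the top edge, so y_c = 7.3 + 0.721502 = 8.0215 m and h_c = 8.0215 × 0.453990 = 3.64168 m.
A = πr²/2 = π × 1.7²/2 = 4.5396 m².
Resultant F = γ·h_c·A = 7.74009 × 3.64168 × 4.5396 = 127.957 kN.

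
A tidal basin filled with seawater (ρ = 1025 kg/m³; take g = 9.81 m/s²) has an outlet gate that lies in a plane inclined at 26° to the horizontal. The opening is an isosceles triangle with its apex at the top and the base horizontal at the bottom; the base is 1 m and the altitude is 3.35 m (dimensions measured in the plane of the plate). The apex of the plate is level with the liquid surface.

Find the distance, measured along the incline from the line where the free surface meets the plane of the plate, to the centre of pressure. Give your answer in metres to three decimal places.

y_p = 2.513 m

γ = ρg = 1025 × 9.81 / 1000 = 10.05525 kN/m³.
Let θ = 26° be the plate's angle to the horizontal; measure y along the incline from where the plane meets the free surface. Vertical depth h = y·sinθ with sinθ = 0.438371.
With the apex up, the centroid sits 2h/3 = 2 × 3.35/3 = 2.23333 m below the apex, so y_c = 2.23333 m and h_c = 2.23333 × 0.438371 = 0.979027 m.
A = ½ × 1 × 3.35 = 1.675 m².
Resultant F = γ·h_c·A = 10.05525 × 0.979027 × 1.675 = 16.4893 kN.
I_c = b·h³/36 = 1 × 3.35³/36 = 1.04432 m⁴.
Centre of pressure: y_p = y_c + I_c/(y_c·A) = 2.23333 + 1.04432/(2.23333 × 1.675) = 2.23333 + 0.279168 = 2.5125 m along the plane.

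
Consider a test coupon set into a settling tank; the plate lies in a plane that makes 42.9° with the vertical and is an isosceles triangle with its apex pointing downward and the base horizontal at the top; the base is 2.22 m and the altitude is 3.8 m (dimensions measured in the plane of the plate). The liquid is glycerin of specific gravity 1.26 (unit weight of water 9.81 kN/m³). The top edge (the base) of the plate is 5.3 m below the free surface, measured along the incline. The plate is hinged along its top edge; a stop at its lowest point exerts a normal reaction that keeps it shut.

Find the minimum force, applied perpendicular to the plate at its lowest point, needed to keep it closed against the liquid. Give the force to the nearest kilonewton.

P ≈ 92 kN

γ = 1.26 × 9.81 = 12.3606 kN/m³.
The plate makes 42.9° with the vertical, i.e. θ = 90° − 42.9° = 47.1° to the horizontal. Measuring y along the incline from the free-surface line, vertical depth h = y·sinθ with sinθ = 0.732543.
With the apex down, the centroid sits h/3 = 3.8/3 = 1.26667 m below the base (the top edge), so y_c = 5.3 + 1.26667 = 6.56667 m and h_c = 6.56667 × 0.732543 = 4.81037 m.
A = ½ × 2.22 × 3.8 = 4.218 m².
Resultant F = γ·h_c·A = 12.3606 × 4.81037 × 4.218 = 250.798 kN.
I_c = b·h³/36 = 2.22 × 3.8³/36 = 3.38377 m⁴.
Centre of pressure: y_p = y_c + I_c/(y_c·A) = 6.56667 + 3.38377/(6.56667 × 4.218) = 6.56667 + 0.122166 = 6.68884 m along the plane.
The resultant acts 1.26667 + 0.122166 = 1.38884 m (along the plate) below the hinge at the top edge, so the moment about the hinge is M = F × 1.38884 = 250.798 × 1.38884 = 348.318 kN·m.
A normal force at the bottom, 3.8 m from the hinge, must supply this moment: P = 348.318/3.8 = 91.6626 kN.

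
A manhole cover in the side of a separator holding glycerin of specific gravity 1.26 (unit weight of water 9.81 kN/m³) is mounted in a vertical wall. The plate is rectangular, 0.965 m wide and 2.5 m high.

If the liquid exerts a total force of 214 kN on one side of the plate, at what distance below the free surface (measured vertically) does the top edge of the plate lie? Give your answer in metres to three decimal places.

γ = 1.26 × 9.81 = 12.3606 kN/m³.
A = 0.965 × 2.5 = 2.4125 m².
From F = γ·h_c·A, the centroid depth is h_c = 214/(12.3606 × 2.4125) = 7.1764 m.
The centroid lies 2.5/2 = 1.25 m below the top edge, so the top edge sits at h_top = 7.1764 − 1.25 = 5.9264 m below the surface.

d_top ≈ 5.926 m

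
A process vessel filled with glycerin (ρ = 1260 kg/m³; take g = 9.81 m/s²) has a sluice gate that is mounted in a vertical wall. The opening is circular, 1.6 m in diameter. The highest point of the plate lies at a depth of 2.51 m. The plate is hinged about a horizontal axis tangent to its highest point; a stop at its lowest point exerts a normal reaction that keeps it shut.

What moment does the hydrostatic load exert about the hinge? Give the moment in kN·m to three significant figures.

γ = ρg = 1260 × 9.81 / 1000 = 12.3606 kN/m³.
The centroid is at the centre, 0.8 m below the top of the plate, so the centroid depth is h_c = 2.51 + 0.8 = 3.31 m.
A = π(0.8)² = 2.01062 m².
Resultant F = γ·h_c·A = 12.3606 × 3.31 × 2.01062 = 82.2617 kN.
I_c = πr⁴/4 = π × 0.8⁴/4 = 0.321699 m⁴.
Centre of pressure: y_p = y_c + I_c/(y_c·A) = 3.31 + 0.321699/(3.31 × 2.01062) = 3.31 + 0.0483383 = 3.35834 m along the plane.
The resultant acts 0.8 + 0.0483383 = 0.848338 m (along the plate) below the hinge at the top edge, so the moment about the hinge is M = F × 0.848338 = 82.2617 × 0.848338 = 69.7857 kN·m.

M ≈ 69.8 kN·m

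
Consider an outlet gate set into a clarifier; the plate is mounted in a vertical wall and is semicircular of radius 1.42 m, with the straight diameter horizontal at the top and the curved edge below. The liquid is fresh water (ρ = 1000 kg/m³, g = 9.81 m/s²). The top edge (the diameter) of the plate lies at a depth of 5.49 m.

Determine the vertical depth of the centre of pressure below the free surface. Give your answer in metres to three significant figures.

γ = ρg = 1000 × 9.81 = 9810 N/m³ = 9.81 kN/m³.
The centroid of a semicircle lies 4r/(3π) = 0.602667 m from the diameter, here below the top edge, so the centroid depth is h_c = 5.49 + 0.602667 = 6.09267 m.
A = πr²/2 = π × 1.42²/2 = 3.16735 m².
Resultant F = γ·h_c·A = 9.81 × 6.09267 × 3.16735 = 189.31 kN.
I_c = (π/8 − 8/(9π))·r⁴ = 0.109757 × 1.42⁴ = 0.446258 m⁴.
Centre of pressure: y_p = y_c + I_c/(y_c·A) = 6.09267 + 0.446258/(6.09267 × 3.16735) = 6.09267 + 0.023125 = 6.1158 m along the plane.

h_p = 6.12 m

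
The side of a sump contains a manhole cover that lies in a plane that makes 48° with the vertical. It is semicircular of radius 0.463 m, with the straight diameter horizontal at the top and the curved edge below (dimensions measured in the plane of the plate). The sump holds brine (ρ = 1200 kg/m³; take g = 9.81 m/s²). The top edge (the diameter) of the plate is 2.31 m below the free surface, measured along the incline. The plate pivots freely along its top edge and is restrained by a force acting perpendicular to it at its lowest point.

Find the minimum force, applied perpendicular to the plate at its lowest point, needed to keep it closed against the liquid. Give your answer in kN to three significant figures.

P ≈ 2.91 kN

γ = ρg = 1200 × 9.81 / 1000 = 11.772 kN/m³.
The plate makes 48° with the vertical, i.e. θ = 90° − 48° = 42° to the horizontal. Measuring y along the incline from the free-surface line, vertical depth h = y·sinθ with sinθ = 0.669131.
The centroid of a semicircle lies 4r/(3π) = 0.196503 m from the diameter, here below the top edge, so y_c = 2.31 + 0.196503 = 2.5065 m and h_c = 2.5065 × 0.669131 = 1.67718 m.
A = πr²/2 = π × 0.463²/2 = 0.33673 m².
Resultant F = γ·h_c·A = 11.772 × 1.67718 × 0.33673 = 6.64832 kN.
I_c = (π/8 − 8/(9π))·r⁴ = 0.109757 × 0.463⁴ = 0.00504378 m⁴.
Centre of pressure: y_p = y_c + I_c/(y_c·A) = 2.5065 + 0.00504378/(2.5065 × 0.33673) = 2.5065 + 0.00597595 = 2.51248 m along the plane.
The resultant acts 0.196503 + 0.00597595 = 0.202479 m (along the plate) below the hinge at the top edge, so the moment about the hinge is M = F × 0.202479 = 6.64832 × 0.202479 = 1.34615 kN·m.
A normal force at the bottom, 0.463 m from the hinge, must supply this moment: P = 1.34615/0.463 = 2.90745 kN.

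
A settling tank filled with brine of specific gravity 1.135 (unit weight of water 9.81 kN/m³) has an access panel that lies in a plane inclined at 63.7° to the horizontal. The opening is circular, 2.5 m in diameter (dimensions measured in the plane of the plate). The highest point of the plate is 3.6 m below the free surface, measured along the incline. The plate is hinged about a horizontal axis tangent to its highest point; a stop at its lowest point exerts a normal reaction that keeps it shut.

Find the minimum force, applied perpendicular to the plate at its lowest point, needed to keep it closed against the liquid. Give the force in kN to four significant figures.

γ = 1.135 × 9.81 = 11.13435 kN/m³.
Let θ = 63.7° be the plate's angle to the horizontal; measure y along the incline from where the plane meets the free surface. Vertical depth h = y·sinθ with sinθ = 0.896486.
The centroid is at the centre, 1.25 m below the top of the plate, so y_c = 3.6 + 1.25 = 4.85 m and h_c = 4.85 × 0.896486 = 4.34796 m.
A = π(1.25)² = 4.90874 m².
Resultant F = γ·h_c·A = 11.13435 × 4.34796 × 4.90874 = 237.64 kN.
I_c = πr⁴/4 = π × 1.25⁴/4 = 1.91748 m⁴.
Centre of pressure: y_p = y_c + I_c/(y_c·A) = 4.85 + 1.91748/(4.85 × 4.90874) = 4.85 + 0.0805414 = 4.93054 m along the plane.
The resultant acts 1.25 + 0.0805414 = 1.33054 m (along the plate) below the hinge at the top edge, so the moment about the hinge is M = F × 1.33054 = 237.64 × 1.33054 = 316.19 kN·m.
A normal force at the bottom, 2.5 m from the hinge, must supply this moment: P = 316.19/2.5 = 126.476 kN.

P ≈ 126.5 kN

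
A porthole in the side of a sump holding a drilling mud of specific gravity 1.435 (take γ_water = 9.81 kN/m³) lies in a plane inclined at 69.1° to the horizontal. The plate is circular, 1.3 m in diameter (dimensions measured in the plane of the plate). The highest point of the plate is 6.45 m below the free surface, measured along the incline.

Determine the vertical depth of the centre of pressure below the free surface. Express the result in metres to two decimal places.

γ = 1.435 × 9.81 = 14.07735 kN/m³.
Let θ = 69.1° be the plate's angle to the horizontal; measure y along the incline from where the plane meets the free surface. Vertical depth h = y·sinθ with sinθ = 0.934204.
The centroid is at the centre, 0.65 m below the top of the plate, so y_c = 6.45 + 0.65 = 7.1 m and h_c = 7.1 × 0.934204 = 6.63285 m.
A = π(0.65)² = 1.32732 m².
Resultant F = γ·h_c·A = 14.07735 × 6.63285 × 1.32732 = 123.936 kN.
I_c = πr⁴/4 = π × 0.65⁴/4 = 0.140198 m⁴.
Centre of pressure: y_p = y_c + I_c/(y_c·A) = 7.1 + 0.140198/(7.1 × 1.32732) = 7.1 + 0.0148767 = 7.11488 m along the plane.
Vertically, h_p = y_p·sinθ = 7.11488 × 0.934204 = 6.64675 m.

h_p = 6.65 m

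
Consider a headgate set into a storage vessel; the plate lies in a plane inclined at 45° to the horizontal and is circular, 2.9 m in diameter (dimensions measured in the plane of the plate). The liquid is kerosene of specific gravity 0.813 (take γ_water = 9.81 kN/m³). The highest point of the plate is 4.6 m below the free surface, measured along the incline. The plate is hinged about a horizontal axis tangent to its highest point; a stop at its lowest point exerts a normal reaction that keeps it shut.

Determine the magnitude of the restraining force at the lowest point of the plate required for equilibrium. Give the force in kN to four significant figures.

P ≈ 119.4 kN

γ = 0.813 × 9.81 = 7.97553 kN/m³.
Let θ = 45° be the plate's angle to the horizontal; measure y along the incline from where the plane meets the free surface. Vertical depth h = y·sinθ with sinθ = 0.707107.
The centroid is at the centre, 1.45 m below the top of the plate, so y_c = 4.6 + 1.45 = 6.05 m and h_c = 6.05 × 0.707107 = 4.278 m.
A = π(1.45)² = 6.6052 m².
Resultant F = γ·h_c·A = 7.97553 × 4.278 × 6.6052 = 225.365 kN.
I_c = πr⁴/4 = π × 1.45⁴/4 = 3.47186 m⁴.
Centre of pressure: y_p = y_c + I_c/(y_c·A) = 6.05 + 3.47186/(6.05 × 6.6052) = 6.05 + 0.0868802 = 6.13688 m along the plane.
The resultant acts 1.45 + 0.0868802 = 1.53688 m (along the plate) below the hinge at the top edge, so the moment about the hinge is M = F × 1.53688 = 225.365 × 1.53688 = 346.359 kN·m.
A normal force at the bottom, 2.9 m from the hinge, must supply this moment: P = 346.359/2.9 = 119.434 kN.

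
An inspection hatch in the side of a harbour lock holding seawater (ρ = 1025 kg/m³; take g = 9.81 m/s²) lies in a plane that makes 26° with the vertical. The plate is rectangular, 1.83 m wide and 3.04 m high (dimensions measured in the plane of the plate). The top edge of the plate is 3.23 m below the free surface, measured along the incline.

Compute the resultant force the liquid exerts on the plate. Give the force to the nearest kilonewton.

γ = ρg = 1025 × 9.81 / 1000 = 10.05525 kN/m³.
The plate makes 26° with the vertical, i.e. θ = 90° − 26° = 64° to the horizontal. Measuring y along the incline from the free-surface line, vertical depth h = y·sinθ with sinθ = 0.898794.
The centroid lies 3.04/2 = 1.52 m below the top edge, so y_c = 3.23 + 1.52 = 4.75 m and h_c = 4.75 × 0.898794 = 4.26927 m.
A = 1.83 × 3.04 = 5.5632 m².
Resultant F = γ·h_c·A = 10.05525 × 4.26927 × 5.5632 = 238.82 kN.

F ≈ 239 kN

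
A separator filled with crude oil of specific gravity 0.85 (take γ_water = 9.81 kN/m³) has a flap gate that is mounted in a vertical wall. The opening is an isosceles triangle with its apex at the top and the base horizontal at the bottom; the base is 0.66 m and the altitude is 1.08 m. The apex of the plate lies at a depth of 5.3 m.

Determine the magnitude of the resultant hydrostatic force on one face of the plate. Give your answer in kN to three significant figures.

F ≈ 17.9 kN

γ = 0.85 × 9.81 = 8.3385 kN/m³.
With the apex up, the centroid sits 2h/3 = 2 × 1.08/3 = 0.72 m below the apex, so the centroid depth is h_c = 5.3 + 0.72 = 6.02 m.
A = ½ × 0.66 × 1.08 = 0.3564 m².
Resultant F = γ·h_c·A = 8.3385 × 6.02 × 0.3564 = 17.8905 kN.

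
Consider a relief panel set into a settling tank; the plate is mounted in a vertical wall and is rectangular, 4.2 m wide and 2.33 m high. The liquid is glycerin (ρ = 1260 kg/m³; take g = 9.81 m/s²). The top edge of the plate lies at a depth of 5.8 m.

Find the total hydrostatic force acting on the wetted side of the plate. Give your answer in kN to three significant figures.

γ = ρg = 1260 × 9.81 / 1000 = 12.3606 kN/m³.
The centroid lies 2.33/2 = 1.165 m below the top edge, so the centroid depth is h_c = 5.8 + 1.165 = 6.965 m.
A = 4.2 × 2.33 = 9.786 m².
Resultant F = γ·h_c·A = 12.3606 × 6.965 × 9.786 = 842.492 kN.

F ≈ 842 kN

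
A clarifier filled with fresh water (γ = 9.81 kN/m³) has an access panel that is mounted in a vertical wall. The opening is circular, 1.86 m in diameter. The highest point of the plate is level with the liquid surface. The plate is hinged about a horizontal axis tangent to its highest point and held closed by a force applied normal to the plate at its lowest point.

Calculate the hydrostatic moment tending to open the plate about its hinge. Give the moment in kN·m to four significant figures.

M ≈ 28.82 kN·m

γ = 9.81 kN/m³.
The centroid is at the centre, 0.93 m below the top of the plate, so the centroid depth is h_c = 0.93 m.
A = π(0.93)² = 2.71716 m².
Resultant F = γ·h_c·A = 9.81 × 0.93 × 2.71716 = 24.7895 kN.
I_c = πr⁴/4 = π × 0.93⁴/4 = 0.587519 m⁴.
Centre of pressure: y_p = y_c + I_c/(y_c·A) = 0.93 + 0.587519/(0.93 × 2.71716) = 0.93 + 0.2325 = 1.1625 m along the plane.
The resultant acts 0.93 + 0.2325 = 1.1625 m (along the plate) below the hinge at the top edge, so the moment about the hinge is M = F × 1.1625 = 24.7895 × 1.1625 = 28.8178 kN·m.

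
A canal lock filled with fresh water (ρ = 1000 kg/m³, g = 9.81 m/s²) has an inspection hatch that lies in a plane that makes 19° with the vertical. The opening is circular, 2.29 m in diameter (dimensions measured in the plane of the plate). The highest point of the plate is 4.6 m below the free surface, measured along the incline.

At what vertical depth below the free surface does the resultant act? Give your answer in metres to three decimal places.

h_p = 5.486 m

γ = ρg = 1000 × 9.81 = 9810 N/m³ = 9.81 kN/m³.
The plate makes 19° with the vertical, i.e. θ = 90° − 19° = 71° to the horizontal. Measuring y along the incline from the free-surface line, vertical depth h = y·sinθ with sinθ = 0.945519.
The centroid is at the centre, 1.145 m below the top of the plate, so y_c = 4.6 + 1.145 = 5.745 m and h_c = 5.745 × 0.945519 = 5.43201 m.
A = π(1.145)² = 4.11871 m².
Resultant F = γ·h_c·A = 9.81 × 5.43201 × 4.11871 = 219.478 kN.
I_c = πr⁴/4 = π × 1.145⁴/4 = 1.34993 m⁴.
Centre of pressure: y_p = y_c + I_c/(y_c·A) = 5.745 + 1.34993/(5.745 × 4.11871) = 5.745 + 0.0570506 = 5.80205 m along the plane.
Vertically, h_p = y_p·sinθ = 5.80205 × 0.945519 = 5.48595 m.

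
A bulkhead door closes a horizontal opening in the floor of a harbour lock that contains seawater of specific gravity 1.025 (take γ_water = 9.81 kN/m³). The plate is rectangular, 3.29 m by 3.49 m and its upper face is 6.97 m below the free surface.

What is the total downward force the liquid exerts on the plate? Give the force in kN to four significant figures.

F ≈ 804.7 kN

γ = 1.025 × 9.81 = 10.05525 kN/m³.
The plate is horizontal, so pressure is uniform at p = γ·h = 10.05525 × 6.97 = 70.0851 kN/m².
A = 3.29 × 3.49 = 11.4821 m².
F = p·A = 70.0851 × 11.4821 = 804.724 kN.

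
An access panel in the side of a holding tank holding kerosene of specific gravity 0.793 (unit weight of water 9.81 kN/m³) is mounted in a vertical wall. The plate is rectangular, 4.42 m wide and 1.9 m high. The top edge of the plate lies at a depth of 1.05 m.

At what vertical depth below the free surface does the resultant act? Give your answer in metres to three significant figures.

h_p = 2.15 m

γ = 0.793 × 9.81 = 7.77933 kN/m³.
The centroid lies 1.9/2 = 0.95 m below the top edge, so the centroid depth is h_c = 1.05 + 0.95 = 2 m.
A = 4.42 × 1.9 = 8.398 m².
Resultant F = γ·h_c·A = 7.77933 × 2 × 8.398 = 130.662 kN.
I_c = b·h³/12 = 4.42 × 1.9³/12 = 2.5264 m⁴.
Centre of pressure: y_p = y_c + I_c/(y_c·A) = 2 + 2.5264/(2 × 8.398) = 2 + 0.150417 = 2.15042 m along the plane.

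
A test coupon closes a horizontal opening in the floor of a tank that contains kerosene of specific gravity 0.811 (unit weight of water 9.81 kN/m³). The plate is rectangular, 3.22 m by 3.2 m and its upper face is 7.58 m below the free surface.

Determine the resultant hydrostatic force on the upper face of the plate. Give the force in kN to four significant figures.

F ≈ 621.4 kN

γ = 0.811 × 9.81 = 7.95591 kN/m³.
The plate is horizontal, so pressure is uniform at p = γ·h = 7.95591 × 7.58 = 60.3058 kN/m².
A = 3.22 × 3.2 = 10.304 m².
F = p·A = 60.3058 × 10.304 = 621.391 kN.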